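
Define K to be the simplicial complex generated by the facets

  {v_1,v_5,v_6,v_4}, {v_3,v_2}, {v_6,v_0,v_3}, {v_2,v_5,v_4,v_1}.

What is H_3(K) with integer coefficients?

We work with the vertex ordering v_0 < v_1 < v_2 < v_3 < v_4 < v_5 < v_6. The simplices of K, each written with vertices in increasing order, are:

  0-simplices (7): [v_0], [v_1], [v_2], [v_3], [v_4], [v_5], [v_6]
  1-simplices (13): [v_0,v_3], [v_0,v_6], [v_1,v_2], [v_1,v_4], [v_1,v_5], [v_1,v_6], [v_2,v_3], [v_2,v_4], [v_2,v_5], [v_3,v_6], [v_4,v_5], [v_4,v_6], [v_5,v_6]
  2-simplices (8): [v_0,v_3,v_6], [v_1,v_2,v_4], [v_1,v_2,v_5], [v_1,v_4,v_5], [v_1,v_4,v_6], [v_1,v_5,v_6], [v_2,v_4,v_5], [v_4,v_5,v_6]
  3-simplices (2): [v_1,v_2,v_4,v_5], [v_1,v_4,v_5,v_6]

so the chain groups are C_0 ≅ Z^7, C_1 ≅ Z^13, C_2 ≅ Z^8, C_3 ≅ Z^2.

Boundary ∂_1: C_1 → C_0 maps an edge to its endpoints' difference, ∂[p,q] = q − p. For instance
  ∂[v_1,v_6] = [v_6] − [v_1].
This gives a 7×13 integer matrix of rank 6; reducing to Smith normal form yields diagonal entries (1,1,1,1,1,1).

Boundary ∂_2: C_2 → C_1 maps a triangle to the signed sum of its edges. For instance
  ∂[v_0,v_3,v_6] = [v_3,v_6] − [v_0,v_6] + [v_0,v_3],
  ∂[v_2,v_4,v_5] = [v_4,v_5] − [v_2,v_5] + [v_2,v_4].
This gives a 13×8 integer matrix of rank 6; reducing to Smith normal form yields diagonal entries (1,1,1,1,1,1).

The boundary map ∂_3: C_3 → C_2 sends each 3-simplex σ to the alternating sum Σ_i (−1)^i (σ with its i-th vertex removed). For instance
  ∂[v_1,v_4,v_5,v_6] = [v_4,v_5,v_6] − [v_1,v_5,v_6] + [v_1,v_4,v_6] − [v_1,v_4,v_5],
  ∂[v_1,v_2,v_4,v_5] = [v_2,v_4,v_5] − [v_1,v_4,v_5] + [v_1,v_2,v_5] − [v_1,v_2,v_4].
This gives a 8×2 integer matrix of rank 2; reducing to Smith normal form yields diagonal entries (1,1).

Reading off H_k = ker ∂_k / im ∂_{k+1}:

  H_3: rank ker ∂_3 − rank ∂_4 = (2 − 2) − 0 = 0, and there is no ∂_4, so H_3 = 0.

H_3 ≅ 0.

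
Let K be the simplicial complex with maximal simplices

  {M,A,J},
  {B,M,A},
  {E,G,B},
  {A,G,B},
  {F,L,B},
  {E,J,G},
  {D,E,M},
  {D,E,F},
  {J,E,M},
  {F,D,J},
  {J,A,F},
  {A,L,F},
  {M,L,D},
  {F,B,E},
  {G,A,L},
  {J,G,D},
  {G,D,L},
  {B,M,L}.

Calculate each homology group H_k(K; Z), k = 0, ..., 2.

H_0 ≅ Z,  H_1 ≅ Z ⊕ Z/2Z,  H_2 = 0.

K has 9 vertices, 27 edges, 18 triangles.
rank ∂_0 = 0, rank ∂_1 = 8 ⇒ b_0 = 9 − 0 − 8 = 1; all invariant factors of ∂_1 are 1 so no torsion. So H_0 ≅ Z.
rank ∂_1 = 8, rank ∂_2 = 18 ⇒ b_1 = 27 − 8 − 18 = 1; ∂_2 has invariant factor(s) [2] giving torsion. So H_1 ≅ Z ⊕ Z/2Z.
rank ∂_2 = 18, rank ∂_3 = 0 ⇒ b_2 = 18 − 18 − 0 = 0. So H_2 ≅ 0.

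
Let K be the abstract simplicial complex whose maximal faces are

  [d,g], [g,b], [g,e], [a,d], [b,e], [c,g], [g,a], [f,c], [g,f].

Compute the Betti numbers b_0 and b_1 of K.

b_0 = 1, b_1 = 3.

Fix the vertex order a < b < c < d < e < f < g and write every simplex with vertices in increasing order. Then dim K = 1 and the simplices of K are:

  0-simplices (7): a, b, c, d, e, f, g
  1-simplices (9): ad, ag, be, bg, cf, cg, dg, eg, fg

so the chain groups are C_0 ≅ Z^7, C_1 ≅ Z^9.

∂_1: C_1 → C_0 sends each edge [p,q] (with p < q) to q − p.
This gives a 7×9 integer matrix of rank 6; reducing to Smith normal form yields diagonal entries (1,1,1,1,1,1).

Now H_k = ker ∂_k / im ∂_{k+1}, so:

  H_0: rank C_0 − rank ∂_1 = 7 − 6 = 1, and the invariant factors of ∂_1 are all 1, so H_0 ≅ Z.
  H_1: rank ker ∂_1 − rank ∂_2 = (9 − 6) − 0 = 3, and there is no ∂_2, so H_1 ≅ Z^3.

As a check, the Euler characteristic is 7 − 9 = -2, which agrees with 1 − 3 = -2.

Hence the Betti numbers are b_0 = 1, b_1 = 3.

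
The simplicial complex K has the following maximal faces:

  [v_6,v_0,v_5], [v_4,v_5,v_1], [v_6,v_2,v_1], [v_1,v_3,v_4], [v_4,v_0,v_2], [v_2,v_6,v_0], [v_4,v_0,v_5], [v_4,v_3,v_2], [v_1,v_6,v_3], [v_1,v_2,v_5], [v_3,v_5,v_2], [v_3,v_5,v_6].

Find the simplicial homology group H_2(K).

H_2 ≅ 0.

Take the total order v_0 < v_1 < v_2 < v_3 < v_4 < v_5 < v_6 on the vertex set. Then K (dimension 2) consists of the simplices:

  0-simplices (7): [v_0], [v_1], [v_2], [v_3], [v_4], [v_5], [v_6]
  1-simplices (18): (18 of them)
  2-simplices (12): (12 of them)

Hence C_0 ≅ Z^7, C_1 ≅ Z^18, C_2 ≅ Z^12.

The boundary map ∂_1: C_1 → C_0 maps an edge to its endpoints' difference, ∂[p,q] = q − p.
As a 7×18 matrix over Z this has rank 6, with invariant factors (1,1,1,1,1,1).

∂_2: C_2 → C_1 acts by ∂[p,q,r] = [q,r] − [p,r] + [p,q]. For instance
  ∂[v_1,v_3,v_6] = [v_3,v_6] − [v_1,v_6] + [v_1,v_3],
  ∂[v_2,v_3,v_4] = [v_3,v_4] − [v_2,v_4] + [v_2,v_3].
The 18×12 boundary matrix has rank 12 and Smith normal form diag(1,1,1,1,1,1,1,1,1,1,1,2).

From H_k ≅ ker(∂_k) / im(∂_{k+1}) we obtain:

  H_2: rank ker ∂_2 − rank ∂_3 = (12 − 12) − 0 = 0, and there is no ∂_3, so H_2 = 0.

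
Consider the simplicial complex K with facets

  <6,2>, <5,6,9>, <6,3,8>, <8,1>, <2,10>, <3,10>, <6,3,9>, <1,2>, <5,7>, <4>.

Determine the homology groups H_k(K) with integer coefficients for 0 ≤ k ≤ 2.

H_0 = Z^2,  H_1 = Z^2,  H_2 = 0.

We work with the vertex ordering 1 < 2 < 3 < 4 < 5 < 6 < 7 < 8 < 9 < 10. The simplices of K, each written with vertices in increasing order, are:

  0-simplices (10): [1], [2], [3], [4], [5], [6], [7], [8], [9], [10]
  1-simplices (13): [1,2], [1,8], [2,6], [2,10], [3,6], [3,8], [3,9], [3,10], [5,6], [5,7], [5,9], [6,8], [6,9]
  2-simplices (3): [3,6,8], [3,6,9], [5,6,9]

Hence C_0 ≅ Z^10, C_1 ≅ Z^13, C_2 ≅ Z^3.

Boundary ∂_1: C_1 → C_0 sends each edge [p,q] (with p < q) to q − p.
This gives a 10×13 integer matrix of rank 8; reducing to Smith normal form yields diagonal entries (1,1,1,1,1,1,1,1).

∂_2: C_2 → C_1 sends each 2-simplex [p,q,r] to [q,r] − [p,r] + [p,q]. For instance
  ∂[3,6,9] = [6,9] − [3,9] + [3,6],
  ∂[3,6,8] = [6,8] − [3,8] + [3,6].
The resulting 13×3 matrix has rank 3, and its Smith normal form has invariant factors (1,1,1).

Computing H_k = (kernel of ∂_k) / (image of ∂_{k+1}):

  H_0: rank C_0 − rank ∂_1 = 10 − 8 = 2, and the invariant factors of ∂_1 are all 1, so H_0 ≅ Z^2.
  H_1: rank ker ∂_1 − rank ∂_2 = (13 − 8) − 3 = 2, and the invariant factors of ∂_2 are all 1, so H_1 ≅ Z^2.
  H_2: rank ker ∂_2 − rank ∂_3 = (3 − 3) − 0 = 0, and there is no ∂_3, so H_2 ≅ 0.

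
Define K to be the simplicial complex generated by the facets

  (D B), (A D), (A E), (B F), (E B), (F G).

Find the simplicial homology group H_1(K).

H_1 = Z.

Fix the vertex order A < B < D < E < F < G and write every simplex with vertices in increasing order. Then dim K = 1 and the simplices of K are:

  0-simplices (6): A, B, D, E, F, G
  1-simplices (6): AD, AE, BD, BE, BF, FG

Hence C_0 ≅ Z^6, C_1 ≅ Z^6.

∂_1: C_1 → C_0 sends each edge [p,q] (with p < q) to q − p. For instance
  ∂FG = G − F.
This gives a 6×6 integer matrix of rank 5; reducing to Smith normal form yields diagonal entries (1,1,1,1,1).

Reading off H_k = ker ∂_k / im ∂_{k+1}:

  H_1: rank ker ∂_1 − rank ∂_2 = (6 − 5) − 0 = 1, and there is no ∂_2, so H_1 = Z.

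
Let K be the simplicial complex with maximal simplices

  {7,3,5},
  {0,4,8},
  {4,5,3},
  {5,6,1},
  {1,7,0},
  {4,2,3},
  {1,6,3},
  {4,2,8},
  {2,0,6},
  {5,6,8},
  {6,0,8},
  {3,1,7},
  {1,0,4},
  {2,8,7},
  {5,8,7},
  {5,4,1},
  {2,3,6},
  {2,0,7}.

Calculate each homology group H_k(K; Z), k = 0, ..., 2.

H_0 ≅ Z,  H_1 ≅ Z × Z/2,  H_2 = 0.

Fix the vertex order 0 < 1 < 2 < 3 < 4 < 5 < 6 < 7 < 8 and write every simplex with vertices in increasing order. Then dim K = 2 and the simplices of K are:

  0-simplices (9): [0], [1], [2], [3], [4], [5], [6], [7], [8]
  1-simplices (27): (27 of them)
  2-simplices (18): [0,1,4], [0,1,7], [0,2,6], [0,2,7], [0,4,8], [0,6,8], [1,3,6], [1,3,7], [1,4,5], [1,5,6], [2,3,4], [2,3,6], [2,4,8], [2,7,8], [3,4,5], [3,5,7], [5,6,8], [5,7,8]

so the chain groups are C_0 ≅ Z^9, C_1 ≅ Z^27, C_2 ≅ Z^18.

The boundary map ∂_1: C_1 → C_0 is given by ∂[p,q] = [q] − [p].
The 9×27 boundary matrix has rank 8 and Smith normal form diag(1,1,1,1,1,1,1,1).

The boundary map ∂_2: C_2 → C_1 acts by ∂[p,q,r] = [q,r] − [p,r] + [p,q]. For instance
  ∂[2,3,6] = [3,6] − [2,6] + [2,3],
  ∂[1,3,6] = [3,6] − [1,6] + [1,3].
This gives a 27×18 integer matrix of rank 18; reducing to Smith normal form yields diagonal entries (1,1,1,1,1,1,1,1,1,1,1,1,1,1,1,1,1,2).

Now H_k = ker ∂_k / im ∂_{k+1}, so:

  H_0: rank C_0 − rank ∂_1 = 9 − 8 = 1, and the invariant factors of ∂_1 are all 1, so H_0 = Z.
  H_1: rank ker ∂_1 − rank ∂_2 = (27 − 8) − 18 = 1, and ∂_2 has invariant factor 2 > 1, so H_1 = Z × Z/2.
  H_2: rank ker ∂_2 − rank ∂_3 = (18 − 18) − 0 = 0, and there is no ∂_3, so H_2 = 0.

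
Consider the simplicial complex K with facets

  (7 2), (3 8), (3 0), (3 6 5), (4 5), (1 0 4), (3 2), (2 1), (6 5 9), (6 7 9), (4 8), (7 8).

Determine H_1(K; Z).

Take the total order 0 < 1 < 2 < 3 < 4 < 5 < 6 < 7 < 8 < 9 on the vertex set. Then K (dimension 2) consists of the simplices:

  0-simplices (10): [0], [1], [2], [3], [4], [5], [6], [7], [8], [9]
  1-simplices (18): [0,1], [0,3], [0,4], [1,2], [1,4], [2,3], [2,7], [3,5], [3,6], [3,8], [4,5], [4,8], [5,6], [5,9], [6,7], [6,9], [7,8], [7,9]
  2-simplices (4): [0,1,4], [3,5,6], [5,6,9], [6,7,9]

so the chain groups are C_0 ≅ Z^10, C_1 ≅ Z^18, C_2 ≅ Z^4.

∂_1: C_1 → C_0 is given by ∂[p,q] = [q] − [p]. For instance
  ∂[3,5] = [5] − [3].
The resulting 10×18 matrix has rank 9, and its Smith normal form has invariant factors (1,1,1,1,1,1,1,1,1).

The boundary map ∂_2: C_2 → C_1 sends each 2-simplex [p,q,r] to [q,r] − [p,r] + [p,q]. For instance
  ∂[6,7,9] = [7,9] − [6,9] + [6,7],
  ∂[0,1,4] = [1,4] − [0,4] + [0,1].
This gives a 18×4 integer matrix of rank 4; reducing to Smith normal form yields diagonal entries (1,1,1,1).

Reading off H_k = ker ∂_k / im ∂_{k+1}:

  H_1: rank ker ∂_1 − rank ∂_2 = (18 − 9) − 4 = 5, and the invariant factors of ∂_2 are all 1, so H_1 = Z^5.

H_1 ≅ Z^5.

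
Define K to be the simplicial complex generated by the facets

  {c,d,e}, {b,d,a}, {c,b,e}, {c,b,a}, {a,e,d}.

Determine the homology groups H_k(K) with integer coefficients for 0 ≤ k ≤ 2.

H_0 ≅ Z,  H_1 ≅ Z,  H_2 = 0.

Take the total order a < b < c < d < e on the vertex set. Then K (dimension 2) consists of the simplices:

  0-simplices (5): a, b, c, d, e
  1-simplices (10): ab, ac, ad, ae, bc, bd, be, cd, ce, de
  2-simplices (5): abc, abd, ade, bce, cde

so the chain groups are C_0 ≅ Z^5, C_1 ≅ Z^10, C_2 ≅ Z^5.

The boundary map ∂_1: C_1 → C_0 maps an edge to its endpoints' difference, ∂[p,q] = q − p.
This gives a 5×10 integer matrix of rank 4; reducing to Smith normal form yields diagonal entries (1,1,1,1).

Boundary ∂_2: C_2 → C_1 acts by ∂[p,q,r] = [q,r] − [p,r] + [p,q]. For instance
  ∂abd = bd − ad + ab,
  ∂cde = de − ce + cd.
The 10×5 boundary matrix has rank 5 and Smith normal form diag(1,1,1,1,1).

Now H_k = ker ∂_k / im ∂_{k+1}, so:

  H_0: rank C_0 − rank ∂_1 = 5 − 4 = 1, and the invariant factors of ∂_1 are all 1, so H_0 = Z.
  H_1: rank ker ∂_1 − rank ∂_2 = (10 − 4) − 5 = 1, and the invariant factors of ∂_2 are all 1, so H_1 = Z.
  H_2: rank ker ∂_2 − rank ∂_3 = (5 − 5) − 0 = 0, and there is no ∂_3, so H_2 = 0.

As a check, the Euler characteristic is 5 − 10 + 5 = 0, which agrees with 1 − 1 + 0 = 0.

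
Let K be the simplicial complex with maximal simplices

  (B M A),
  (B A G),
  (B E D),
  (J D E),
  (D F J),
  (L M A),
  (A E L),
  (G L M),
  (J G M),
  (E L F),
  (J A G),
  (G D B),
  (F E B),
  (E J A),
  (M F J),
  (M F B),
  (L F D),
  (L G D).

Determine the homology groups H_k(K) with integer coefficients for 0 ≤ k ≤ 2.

We work with the vertex ordering A < B < D < E < F < G < J < L < M. The simplices of K, each written with vertices in increasing order, are:

  0-simplices (9): A, B, D, E, F, G, J, L, M
  1-simplices (27): AB, AE, AG, AJ, AL, AM, BD, BE, BF, BG, BM, DE, DF, DG, DJ, DL, EF, EJ, EL, FJ, FL, FM, GJ, GL, GM, JM, LM
  2-simplices (18): ABG, ABM, AEJ, AEL, AGJ, ALM, BDE, BDG, BEF, BFM, DEJ, DFJ, DFL, DGL, EFL, FJM, GJM, GLM

so the chain groups are C_0 ≅ Z^9, C_1 ≅ Z^27, C_2 ≅ Z^18.

∂_1: C_1 → C_0 maps an edge to its endpoints' difference, ∂[p,q] = q − p.
The resulting 9×27 matrix has rank 8, and its Smith normal form has invariant factors (1,1,1,1,1,1,1,1).

The boundary map ∂_2: C_2 → C_1 maps a triangle to the signed sum of its edges. For instance
  ∂ALM = LM − AM + AL,
  ∂BDG = DG − BG + BD.
The resulting 27×18 matrix has rank 18, and its Smith normal form has invariant factors (1,1,1,1,1,1,1,1,1,1,1,1,1,1,1,1,1,2).

Now H_k = ker ∂_k / im ∂_{k+1}, so:

  H_0: rank C_0 − rank ∂_1 = 9 − 8 = 1, and the invariant factors of ∂_1 are all 1, so H_0 ≅ Z.
  H_1: rank ker ∂_1 − rank ∂_2 = (27 − 8) − 18 = 1, and ∂_2 has invariant factor 2 > 1, so H_1 ≅ Z × Z/2.
  H_2: rank ker ∂_2 − rank ∂_3 = (18 − 18) − 0 = 0, and there is no ∂_3, so H_2 ≅ 0.

(K is a triangulation of the Klein bottle.)

H_0 ≅ Z,  H_1 ≅ Z × Z/2,  H_2 = 0.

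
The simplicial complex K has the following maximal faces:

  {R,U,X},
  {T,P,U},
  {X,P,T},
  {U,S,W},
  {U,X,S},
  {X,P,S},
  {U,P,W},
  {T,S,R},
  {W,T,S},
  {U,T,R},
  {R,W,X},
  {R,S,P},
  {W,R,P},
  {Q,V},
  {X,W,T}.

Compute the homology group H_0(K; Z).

We work with the vertex ordering P < Q < R < S < T < U < V < W < X. The simplices of K, each written with vertices in increasing order, are:

  0-simplices (9): P, Q, R, S, T, U, V, W, X
  1-simplices (22): PR, PS, PT, PU, PW, PX, QV, RS, RT, RU, RW, RX, ST, SU, SW, SX, TU, TW, TX, UW, UX, WX
  2-simplices (14): PRS, PRW, PSX, PTU, PTX, PUW, RST, RTU, RUX, RWX, STW, SUW, SUX, TWX

giving chain groups C_0 ≅ Z^9, C_1 ≅ Z^22, C_2 ≅ Z^14.

∂_1: C_1 → C_0 maps an edge to its endpoints' difference, ∂[p,q] = q − p.
As a 9×22 matrix over Z this has rank 7, with invariant factors (1,1,1,1,1,1,1).

Boundary ∂_2: C_2 → C_1 acts by ∂[p,q,r] = [q,r] − [p,r] + [p,q]. For instance
  ∂RST = ST − RT + RS,
  ∂SUX = UX − SX + SU.
The 22×14 boundary matrix has rank 13 and Smith normal form diag(1,1,1,1,1,1,1,1,1,1,1,1,1).

Reading off H_k = ker ∂_k / im ∂_{k+1}:

  H_0: rank C_0 − rank ∂_1 = 9 − 7 = 2, and the invariant factors of ∂_1 are all 1, so H_0 ≅ Z^2.

H_0 ≅ Z^2.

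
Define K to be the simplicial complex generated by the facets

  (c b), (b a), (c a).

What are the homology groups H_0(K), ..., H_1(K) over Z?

H_0 ≅ Z,  H_1 ≅ Z.

Fix the vertex order a < b < c and write every simplex with vertices in increasing order. Then dim K = 1 and the simplices of K are:

  0-simplices (3): a, b, c
  1-simplices (3): ab, ac, bc

so the chain groups are C_0 ≅ Z^3, C_1 ≅ Z^3.

Boundary ∂_1: C_1 → C_0 sends each edge [p,q] (with p < q) to q − p. For instance
  ∂ac = c − a.
As a 3×3 matrix over Z this has rank 2, with invariant factors (1,1).

Now H_k = ker ∂_k / im ∂_{k+1}, so:

  H_0: rank C_0 − rank ∂_1 = 3 − 2 = 1, and the invariant factors of ∂_1 are all 1, so H_0 ≅ Z.
  H_1: rank ker ∂_1 − rank ∂_2 = (3 − 2) − 0 = 1, and there is no ∂_2, so H_1 ≅ Z.

As a check, the Euler characteristic is 3 − 3 = 0, which agrees with 1 − 1 = 0.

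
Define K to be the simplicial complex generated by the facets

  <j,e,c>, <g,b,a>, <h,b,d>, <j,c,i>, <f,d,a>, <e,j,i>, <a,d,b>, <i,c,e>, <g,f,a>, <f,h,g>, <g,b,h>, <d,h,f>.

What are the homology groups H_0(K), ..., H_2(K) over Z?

Order the vertices as a < b < c < d < e < f < g < h < i < j. Listing each simplex with vertices in this order, K has dimension 2 with simplices:

  0-simplices (10): a, b, c, d, e, f, g, h, i, j
  1-simplices (18): ab, ad, af, ag, bd, bg, bh, ce, ci, cj, df, dh, ei, ej, fg, fh, gh, ij
  2-simplices (12): abd, abg, adf, afg, bdh, bgh, cei, cej, cij, dfh, eij, fgh

giving chain groups C_0 ≅ Z^10, C_1 ≅ Z^18, C_2 ≅ Z^12.

∂_1: C_1 → C_0 maps an edge to its endpoints' difference, ∂[p,q] = q − p. For instance
  ∂ej = j − e.
This gives a 10×18 integer matrix of rank 8; reducing to Smith normal form yields diagonal entries (1,1,1,1,1,1,1,1).

∂_2: C_2 → C_1 sends each 2-simplex [p,q,r] to [q,r] − [p,r] + [p,q]. For instance
  ∂bdh = dh − bh + bd,
  ∂afg = fg − ag + af.
As a 18×12 matrix over Z this has rank 10, with invariant factors (1,1,1,1,1,1,1,1,1,1).

From H_k ≅ ker(∂_k) / im(∂_{k+1}) we obtain:

  H_0: rank C_0 − rank ∂_1 = 10 − 8 = 2, and the invariant factors of ∂_1 are all 1, so H_0 ≅ Z^2.
  H_1: rank ker ∂_1 − rank ∂_2 = (18 − 8) − 10 = 0, and the invariant factors of ∂_2 are all 1, so H_1 ≅ 0.
  H_2: rank ker ∂_2 − rank ∂_3 = (12 − 10) − 0 = 2, and there is no ∂_3, so H_2 ≅ Z^2.

H_0 = Z^2,  H_1 = 0,  H_2 = Z^2.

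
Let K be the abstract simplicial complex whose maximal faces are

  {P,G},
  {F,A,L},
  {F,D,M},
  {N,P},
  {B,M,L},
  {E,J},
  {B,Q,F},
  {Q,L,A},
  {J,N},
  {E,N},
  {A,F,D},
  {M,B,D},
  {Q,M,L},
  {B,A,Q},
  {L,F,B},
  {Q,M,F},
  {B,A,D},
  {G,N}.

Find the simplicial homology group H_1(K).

Fix the vertex order A < B < D < E < F < G < J < L < M < N < P < Q and write every simplex with vertices in increasing order. Then dim K = 2 and the simplices of K are:

  0-simplices (12): A, B, D, E, F, G, J, L, M, N, P, Q
  1-simplices (24): AB, AD, AF, AL, AQ, BD, BF, BL, BM, BQ, DF, DM, EJ, EN, FL, FM, FQ, GN, GP, JN, LM, LQ, MQ, NP
  2-simplices (12): ABD, ABQ, ADF, AFL, ALQ, BDM, BFL, BFQ, BLM, DFM, FMQ, LMQ

giving chain groups C_0 ≅ Z^12, C_1 ≅ Z^24, C_2 ≅ Z^12.

∂_1: C_1 → C_0 maps an edge to its endpoints' difference, ∂[p,q] = q − p.
This gives a 12×24 integer matrix of rank 10; reducing to Smith normal form yields diagonal entries (1,1,1,1,1,1,1,1,1,1).

Boundary ∂_2: C_2 → C_1 acts by ∂[p,q,r] = [q,r] − [p,r] + [p,q]. For instance
  ∂ABQ = BQ − AQ + AB,
  ∂AFL = FL − AL + AF.
This gives a 24×12 integer matrix of rank 12; reducing to Smith normal form yields diagonal entries (1,1,1,1,1,1,1,1,1,1,1,2).

Reading off H_k = ker ∂_k / im ∂_{k+1}:

  H_1: rank ker ∂_1 − rank ∂_2 = (24 − 10) − 12 = 2, and ∂_2 has invariant factor 2 > 1, so H_1 ≅ Z^2 ⊕ Z/2Z.

H_1 = Z^2 ⊕ Z/2Z.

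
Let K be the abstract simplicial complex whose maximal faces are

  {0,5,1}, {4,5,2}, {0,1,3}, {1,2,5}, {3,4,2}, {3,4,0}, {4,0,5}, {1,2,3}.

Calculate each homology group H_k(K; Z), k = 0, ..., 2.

H_0 = Z,  H_1 = 0,  H_2 = Z.

We work with the vertex ordering 0 < 1 < 2 < 3 < 4 < 5. The simplices of K, each written with vertices in increasing order, are:

  0-simplices (6): [0], [1], [2], [3], [4], [5]
  1-simplices (12): [0,1], [0,3], [0,4], [0,5], [1,2], [1,3], [1,5], [2,3], [2,4], [2,5], [3,4], [4,5]
  2-simplices (8): [0,1,3], [0,1,5], [0,3,4], [0,4,5], [1,2,3], [1,2,5], [2,3,4], [2,4,5]

so the chain groups are C_0 ≅ Z^6, C_1 ≅ Z^12, C_2 ≅ Z^8.

The boundary map ∂_1: C_1 → C_0 sends each edge [p,q] (with p < q) to q − p.
The resulting 6×12 matrix has rank 5, and its Smith normal form has invariant factors (1,1,1,1,1).

The boundary map ∂_2: C_2 → C_1 maps a triangle to the signed sum of its edges. For instance
  ∂[2,4,5] = [4,5] − [2,5] + [2,4],
  ∂[1,2,5] = [2,5] − [1,5] + [1,2].
The 12×8 boundary matrix has rank 7 and Smith normal form diag(1,1,1,1,1,1,1).

Reading off H_k = ker ∂_k / im ∂_{k+1}:

  H_0: rank C_0 − rank ∂_1 = 6 − 5 = 1, and the invariant factors of ∂_1 are all 1, so H_0 = Z.
  H_1: rank ker ∂_1 − rank ∂_2 = (12 − 5) − 7 = 0, and the invariant factors of ∂_2 are all 1, so H_1 = 0.
  H_2: rank ker ∂_2 − rank ∂_3 = (8 − 7) − 0 = 1, and there is no ∂_3, so H_2 = Z.

As a check, the Euler characteristic is 6 − 12 + 8 = 2, which agrees with 1 − 0 + 1 = 2.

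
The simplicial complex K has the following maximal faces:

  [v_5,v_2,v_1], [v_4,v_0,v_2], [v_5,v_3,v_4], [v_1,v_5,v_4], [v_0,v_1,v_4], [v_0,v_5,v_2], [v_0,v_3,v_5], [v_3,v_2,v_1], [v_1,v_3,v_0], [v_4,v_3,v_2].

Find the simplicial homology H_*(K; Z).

H_0 = Z,  H_1 = Z_2,  H_2 = 0.

Fix the vertex order v_0 < v_1 < v_2 < v_3 < v_4 < v_5 and write every simplex with vertices in increasing order. Then dim K = 2 and the simplices of K are:

  0-simplices (6): [v_0], [v_1], [v_2], [v_3], [v_4], [v_5]
  1-simplices (15): (15 of them)
  2-simplices (10): [v_0,v_1,v_3], [v_0,v_1,v_4], [v_0,v_2,v_4], [v_0,v_2,v_5], [v_0,v_3,v_5], [v_1,v_2,v_3], [v_1,v_2,v_5], [v_1,v_4,v_5], [v_2,v_3,v_4], [v_3,v_4,v_5]

giving chain groups C_0 ≅ Z^6, C_1 ≅ Z^15, C_2 ≅ Z^10.

The boundary map ∂_1: C_1 → C_0 is given by ∂[p,q] = [q] − [p]. For instance
  ∂[v_1,v_2] = [v_2] − [v_1].
This gives a 6×15 integer matrix of rank 5; reducing to Smith normal form yields diagonal entries (1,1,1,1,1).

The boundary map ∂_2: C_2 → C_1 maps a triangle to the signed sum of its edges. For instance
  ∂[v_0,v_1,v_4] = [v_1,v_4] − [v_0,v_4] + [v_0,v_1],
  ∂[v_3,v_4,v_5] = [v_4,v_5] − [v_3,v_5] + [v_3,v_4].
The resulting 15×10 matrix has rank 10, and its Smith normal form has invariant factors (1,1,1,1,1,1,1,1,1,2).

Reading off H_k = ker ∂_k / im ∂_{k+1}:

  H_0: rank C_0 − rank ∂_1 = 6 − 5 = 1, and the invariant factors of ∂_1 are all 1, so H_0 = Z.
  H_1: rank ker ∂_1 − rank ∂_2 = (15 − 5) − 10 = 0, and ∂_2 has invariant factor 2 > 1, so H_1 = Z_2.
  H_2: rank ker ∂_2 − rank ∂_3 = (10 − 10) − 0 = 0, and there is no ∂_3, so H_2 = 0.

As a check, the Euler characteristic is 6 − 15 + 10 = 1, which agrees with 1 − 0 + 0 = 1.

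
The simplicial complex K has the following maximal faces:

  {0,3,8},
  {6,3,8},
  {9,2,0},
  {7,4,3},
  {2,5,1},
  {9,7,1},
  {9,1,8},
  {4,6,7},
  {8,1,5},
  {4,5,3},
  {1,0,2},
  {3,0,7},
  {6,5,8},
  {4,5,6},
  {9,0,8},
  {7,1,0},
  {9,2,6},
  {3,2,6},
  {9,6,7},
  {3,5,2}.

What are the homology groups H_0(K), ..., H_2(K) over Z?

Take the total order 0 < 1 < 2 < 3 < 4 < 5 < 6 < 7 < 8 < 9 on the vertex set. Then K (dimension 2) consists of the simplices:

  0-simplices (10): [0], [1], [2], [3], [4], [5], [6], [7], [8], [9]
  1-simplices (30): (30 of them)
  2-simplices (20): (20 of them)

giving chain groups C_0 ≅ Z^10, C_1 ≅ Z^30, C_2 ≅ Z^20.

∂_1: C_1 → C_0 is given by ∂[p,q] = [q] − [p]. For instance
  ∂[4,5] = [5] − [4].
As a 10×30 matrix over Z this has rank 9, with invariant factors (1,1,1,1,1,1,1,1,1).

The boundary map ∂_2: C_2 → C_1 sends each 2-simplex [p,q,r] to [q,r] − [p,r] + [p,q]. For instance
  ∂[2,6,9] = [6,9] − [2,9] + [2,6],
  ∂[0,3,7] = [3,7] − [0,7] + [0,3].
The 30×20 boundary matrix has rank 20 and Smith normal form diag(1,1,1,1,1,1,1,1,1,1,1,1,1,1,1,1,1,1,1,2).

Now H_k = ker ∂_k / im ∂_{k+1}, so:

  H_0: rank C_0 − rank ∂_1 = 10 − 9 = 1, and the invariant factors of ∂_1 are all 1, so H_0 = Z.
  H_1: rank ker ∂_1 − rank ∂_2 = (30 − 9) − 20 = 1, and ∂_2 has invariant factor 2 > 1, so H_1 = Z × Z/2.
  H_2: rank ker ∂_2 − rank ∂_3 = (20 − 20) − 0 = 0, and there is no ∂_3, so H_2 = 0.

H_0 ≅ Z,  H_1 ≅ Z × Z/2,  H_2 = 0.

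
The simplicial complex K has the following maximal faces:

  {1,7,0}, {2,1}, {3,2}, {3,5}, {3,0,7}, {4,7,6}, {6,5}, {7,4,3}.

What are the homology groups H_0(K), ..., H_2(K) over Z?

We work with the vertex ordering 0 < 1 < 2 < 3 < 4 < 5 < 6 < 7. The simplices of K, each written with vertices in increasing order, are:

  0-simplices (8): [0], [1], [2], [3], [4], [5], [6], [7]
  1-simplices (13): [0,1], [0,3], [0,7], [1,2], [1,7], [2,3], [3,4], [3,5], [3,7], [4,6], [4,7], [5,6], [6,7]
  2-simplices (4): [0,1,7], [0,3,7], [3,4,7], [4,6,7]

so the chain groups are C_0 ≅ Z^8, C_1 ≅ Z^13, C_2 ≅ Z^4.

The boundary map ∂_1: C_1 → C_0 sends each edge [p,q] (with p < q) to q − p.
This gives a 8×13 integer matrix of rank 7; reducing to Smith normal form yields diagonal entries (1,1,1,1,1,1,1).

The boundary map ∂_2: C_2 → C_1 sends each 2-simplex [p,q,r] to [q,r] − [p,r] + [p,q]. For instance
  ∂[3,4,7] = [4,7] − [3,7] + [3,4],
  ∂[0,1,7] = [1,7] − [0,7] + [0,1].
The 13×4 boundary matrix has rank 4 and Smith normal form diag(1,1,1,1).

From H_k ≅ ker(∂_k) / im(∂_{k+1}) we obtain:

  H_0: rank C_0 − rank ∂_1 = 8 − 7 = 1, and the invariant factors of ∂_1 are all 1, so H_0 = Z.
  H_1: rank ker ∂_1 − rank ∂_2 = (13 − 7) − 4 = 2, and the invariant factors of ∂_2 are all 1, so H_1 = Z^2.
  H_2: rank ker ∂_2 − rank ∂_3 = (4 − 4) − 0 = 0, and there is no ∂_3, so H_2 = 0.

H_0 = Z,  H_1 = Z^2,  H_2 = 0.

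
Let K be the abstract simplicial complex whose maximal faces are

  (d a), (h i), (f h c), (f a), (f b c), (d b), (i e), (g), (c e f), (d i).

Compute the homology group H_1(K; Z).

Take the total order a < b < c < d < e < f < g < h < i on the vertex set. Then K (dimension 2) consists of the simplices:

  0-simplices (9): a, b, c, d, e, f, g, h, i
  1-simplices (13): ad, af, bc, bd, bf, ce, cf, ch, di, ef, ei, fh, hi
  2-simplices (3): bcf, cef, cfh

Hence C_0 ≅ Z^9, C_1 ≅ Z^13, C_2 ≅ Z^3.

∂_1: C_1 → C_0 sends each edge [p,q] (with p < q) to q − p. For instance
  ∂hi = i − h.
As a 9×13 matrix over Z this has rank 7, with invariant factors (1,1,1,1,1,1,1).

∂_2: C_2 → C_1 sends each 2-simplex [p,q,r] to [q,r] − [p,r] + [p,q]. For instance
  ∂bcf = cf − bf + bc,
  ∂cfh = fh − ch + cf.
As a 13×3 matrix over Z this has rank 3, with invariant factors (1,1,1).

Now H_k = ker ∂_k / im ∂_{k+1}, so:

  H_1: rank ker ∂_1 − rank ∂_2 = (13 − 7) − 3 = 3, and the invariant factors of ∂_2 are all 1, so H_1 ≅ Z^3.

H_1 ≅ Z^3.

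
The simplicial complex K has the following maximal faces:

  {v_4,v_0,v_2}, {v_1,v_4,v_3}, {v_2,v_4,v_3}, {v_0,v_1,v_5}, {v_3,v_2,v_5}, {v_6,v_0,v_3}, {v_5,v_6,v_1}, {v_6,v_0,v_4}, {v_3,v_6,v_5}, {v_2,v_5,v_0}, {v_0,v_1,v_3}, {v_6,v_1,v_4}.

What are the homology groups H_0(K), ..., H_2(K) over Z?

H_0 ≅ Z,  H_1 ≅ Z/2,  H_2 = 0.

Take the total order v_0 < v_1 < v_2 < v_3 < v_4 < v_5 < v_6 on the vertex set. Then K (dimension 2) consists of the simplices:

  0-simplices (7): [v_0], [v_1], [v_2], [v_3], [v_4], [v_5], [v_6]
  1-simplices (18): (18 of them)
  2-simplices (12): (12 of them)

so the chain groups are C_0 ≅ Z^7, C_1 ≅ Z^18, C_2 ≅ Z^12.

The boundary map ∂_1: C_1 → C_0 sends each edge [p,q] (with p < q) to q − p. For instance
  ∂[v_0,v_4] = [v_4] − [v_0].
The 7×18 boundary matrix has rank 6 and Smith normal form diag(1,1,1,1,1,1).

The boundary map ∂_2: C_2 → C_1 sends each 2-simplex [p,q,r] to [q,r] − [p,r] + [p,q]. For instance
  ∂[v_0,v_2,v_5] = [v_2,v_5] − [v_0,v_5] + [v_0,v_2],
  ∂[v_0,v_4,v_6] = [v_4,v_6] − [v_0,v_6] + [v_0,v_4].
As a 18×12 matrix over Z this has rank 12, with invariant factors (1,1,1,1,1,1,1,1,1,1,1,2).

Now H_k = ker ∂_k / im ∂_{k+1}, so:

  H_0: rank C_0 − rank ∂_1 = 7 − 6 = 1, and the invariant factors of ∂_1 are all 1, so H_0 = Z.
  H_1: rank ker ∂_1 − rank ∂_2 = (18 − 6) − 12 = 0, and ∂_2 has invariant factor 2 > 1, so H_1 = Z/2.
  H_2: rank ker ∂_2 − rank ∂_3 = (12 − 12) − 0 = 0, and there is no ∂_3, so H_2 = 0.

As a check, the Euler characteristic is 7 − 18 + 12 = 1, which agrees with 1 − 0 + 0 = 1.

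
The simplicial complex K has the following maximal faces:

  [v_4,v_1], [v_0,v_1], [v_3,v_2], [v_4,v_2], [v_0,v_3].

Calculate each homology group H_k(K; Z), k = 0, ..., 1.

H_0 = Z,  H_1 = Z.

Fix the vertex order v_0 < v_1 < v_2 < v_3 < v_4 and write every simplex with vertices in increasing order. Then dim K = 1 and the simplices of K are:

  0-simplices (5): [v_0], [v_1], [v_2], [v_3], [v_4]
  1-simplices (5): [v_0,v_1], [v_0,v_3], [v_1,v_4], [v_2,v_3], [v_2,v_4]

Hence C_0 ≅ Z^5, C_1 ≅ Z^5.

The boundary map ∂_1: C_1 → C_0 is given by ∂[p,q] = [q] − [p]. For instance
  ∂[v_0,v_3] = [v_3] − [v_0].
As a 5×5 matrix over Z this has rank 4, with invariant factors (1,1,1,1).

Reading off H_k = ker ∂_k / im ∂_{k+1}:

  H_0: rank C_0 − rank ∂_1 = 5 − 4 = 1, and the invariant factors of ∂_1 are all 1, so H_0 ≅ Z.
  H_1: rank ker ∂_1 − rank ∂_2 = (5 − 4) − 0 = 1, and there is no ∂_2, so H_1 ≅ Z.

(K is a triangulation of the circle S^1.)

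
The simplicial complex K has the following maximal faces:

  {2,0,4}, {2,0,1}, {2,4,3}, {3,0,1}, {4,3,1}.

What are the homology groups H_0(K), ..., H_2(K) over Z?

K has 5 vertices, 10 edges, 5 triangles.
rank ∂_0 = 0, rank ∂_1 = 4 ⇒ b_0 = 5 − 0 − 4 = 1; all invariant factors of ∂_1 are 1 so no torsion. So H_0 = Z.
rank ∂_1 = 4, rank ∂_2 = 5 ⇒ b_1 = 10 − 4 − 5 = 1; all invariant factors of ∂_2 are 1 so no torsion. So H_1 = Z.
rank ∂_2 = 5, rank ∂_3 = 0 ⇒ b_2 = 5 − 5 − 0 = 0. So H_2 = 0.

H_0 = Z,  H_1 = Z,  H_2 = 0.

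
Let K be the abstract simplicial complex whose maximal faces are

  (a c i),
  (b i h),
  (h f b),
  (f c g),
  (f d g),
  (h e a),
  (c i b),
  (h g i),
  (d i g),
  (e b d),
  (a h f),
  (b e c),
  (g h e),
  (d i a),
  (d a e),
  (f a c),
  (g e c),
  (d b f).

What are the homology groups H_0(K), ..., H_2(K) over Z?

H_0 = Z,  H_1 = Z^2,  H_2 = Z.

We work with the vertex ordering a < b < c < d < e < f < g < h < i. The simplices of K, each written with vertices in increasing order, are:

  0-simplices (9): a, b, c, d, e, f, g, h, i
  1-simplices (27): ac, ad, ae, af, ah, ai, bc, bd, be, bf, bh, bi, ce, cf, cg, ci, de, df, dg, di, eg, eh, fg, fh, gh, gi, hi
  2-simplices (18): acf, aci, ade, adi, aeh, afh, bce, bci, bde, bdf, bfh, bhi, ceg, cfg, dfg, dgi, egh, ghi

so the chain groups are C_0 ≅ Z^9, C_1 ≅ Z^27, C_2 ≅ Z^18.

The boundary map ∂_1: C_1 → C_0 maps an edge to its endpoints' difference, ∂[p,q] = q − p. For instance
  ∂de = e − d.
As a 9×27 matrix over Z this has rank 8, with invariant factors (1,1,1,1,1,1,1,1).

The boundary map ∂_2: C_2 → C_1 maps a triangle to the signed sum of its edges. For instance
  ∂ceg = eg − cg + ce,
  ∂ade = de − ae + ad.
This gives a 27×18 integer matrix of rank 17; reducing to Smith normal form yields diagonal entries (1,1,1,1,1,1,1,1,1,1,1,1,1,1,1,1,1).

Reading off H_k = ker ∂_k / im ∂_{k+1}:

  H_0: rank C_0 − rank ∂_1 = 9 − 8 = 1, and the invariant factors of ∂_1 are all 1, so H_0 = Z.
  H_1: rank ker ∂_1 − rank ∂_2 = (27 − 8) − 17 = 2, and the invariant factors of ∂_2 are all 1, so H_1 = Z^2.
  H_2: rank ker ∂_2 − rank ∂_3 = (18 − 17) − 0 = 1, and there is no ∂_3, so H_2 = Z.

(K is a triangulation of the torus T^2.)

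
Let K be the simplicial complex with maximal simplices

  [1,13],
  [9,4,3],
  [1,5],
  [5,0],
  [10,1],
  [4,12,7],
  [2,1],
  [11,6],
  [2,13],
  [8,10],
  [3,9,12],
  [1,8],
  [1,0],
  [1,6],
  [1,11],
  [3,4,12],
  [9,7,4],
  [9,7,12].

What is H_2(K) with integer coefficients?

H_2 = Z.

K has 14 vertices, 21 edges, 6 triangles.
rank ∂_2 = 5, rank ∂_3 = 0 ⇒ b_2 = 6 − 5 − 0 = 1. So H_2 = Z.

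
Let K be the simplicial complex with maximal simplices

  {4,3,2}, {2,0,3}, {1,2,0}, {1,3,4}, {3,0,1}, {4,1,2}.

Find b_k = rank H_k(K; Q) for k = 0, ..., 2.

b_0 = 1, b_1 = 0, b_2 = 1.

We work with the vertex ordering 0 < 1 < 2 < 3 < 4. The simplices of K, each written with vertices in increasing order, are:

  0-simplices (5): [0], [1], [2], [3], [4]
  1-simplices (9): [0,1], [0,2], [0,3], [1,2], [1,3], [1,4], [2,3], [2,4], [3,4]
  2-simplices (6): [0,1,2], [0,1,3], [0,2,3], [1,2,4], [1,3,4], [2,3,4]

so the chain groups are C_0 ≅ Z^5, C_1 ≅ Z^9, C_2 ≅ Z^6.

Boundary ∂_1: C_1 → C_0 is given by ∂[p,q] = [q] − [p]. For instance
  ∂[1,3] = [3] − [1].
The resulting 5×9 matrix has rank 4, and its Smith normal form has invariant factors (1,1,1,1).

The boundary map ∂_2: C_2 → C_1 sends each 2-simplex [p,q,r] to [q,r] − [p,r] + [p,q]. For instance
  ∂[1,3,4] = [3,4] − [1,4] + [1,3],
  ∂[0,2,3] = [2,3] − [0,3] + [0,2].
The resulting 9×6 matrix has rank 5, and its Smith normal form has invariant factors (1,1,1,1,1).

Computing H_k = (kernel of ∂_k) / (image of ∂_{k+1}):

  H_0: rank C_0 − rank ∂_1 = 5 − 4 = 1, and the invariant factors of ∂_1 are all 1, so H_0 ≅ Z.
  H_1: rank ker ∂_1 − rank ∂_2 = (9 − 4) − 5 = 0, and the invariant factors of ∂_2 are all 1, so H_1 ≅ 0.
  H_2: rank ker ∂_2 − rank ∂_3 = (6 − 5) − 0 = 1, and there is no ∂_3, so H_2 ≅ Z.

Hence the Betti numbers are b_0 = 1, b_1 = 0, b_2 = 1.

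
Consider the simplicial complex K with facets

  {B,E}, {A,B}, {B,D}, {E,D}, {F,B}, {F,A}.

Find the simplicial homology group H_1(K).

Take the total order A < B < D < E < F on the vertex set. Then K (dimension 1) consists of the simplices:

  0-simplices (5): A, B, D, E, F
  1-simplices (6): AB, AF, BD, BE, BF, DE

Hence C_0 ≅ Z^5, C_1 ≅ Z^6.

The boundary map ∂_1: C_1 → C_0 maps an edge to its endpoints' difference, ∂[p,q] = q − p.
The resulting 5×6 matrix has rank 4, and its Smith normal form has invariant factors (1,1,1,1).

From H_k ≅ ker(∂_k) / im(∂_{k+1}) we obtain:

  H_1: rank ker ∂_1 − rank ∂_2 = (6 − 4) − 0 = 2, and there is no ∂_2, so H_1 ≅ Z^2.

H_1 = Z^2.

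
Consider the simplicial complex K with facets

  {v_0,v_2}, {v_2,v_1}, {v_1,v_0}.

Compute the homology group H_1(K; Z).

H_1 = Z.

We work with the vertex ordering v_0 < v_1 < v_2. The simplices of K, each written with vertices in increasing order, are:

  0-simplices (3): [v_0], [v_1], [v_2]
  1-simplices (3): [v_0,v_1], [v_0,v_2], [v_1,v_2]

Hence C_0 ≅ Z^3, C_1 ≅ Z^3.

∂_1: C_1 → C_0 maps an edge to its endpoints' difference, ∂[p,q] = q − p.
As a 3×3 matrix over Z this has rank 2, with invariant factors (1,1).

Reading off H_k = ker ∂_k / im ∂_{k+1}:

  H_1: rank ker ∂_1 − rank ∂_2 = (3 − 2) − 0 = 1, and there is no ∂_2, so H_1 = Z.

(K is a triangulation of the circle S^1.)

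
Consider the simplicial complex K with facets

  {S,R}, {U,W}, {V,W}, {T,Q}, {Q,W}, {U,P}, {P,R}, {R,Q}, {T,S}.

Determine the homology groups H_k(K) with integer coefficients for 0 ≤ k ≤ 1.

H_0 ≅ Z,  H_1 ≅ Z^2.

Take the total order P < Q < R < S < T < U < V < W on the vertex set. Then K (dimension 1) consists of the simplices:

  0-simplices (8): P, Q, R, S, T, U, V, W
  1-simplices (9): PR, PU, QR, QT, QW, RS, ST, UW, VW

giving chain groups C_0 ≅ Z^8, C_1 ≅ Z^9.

∂_1: C_1 → C_0 sends each edge [p,q] (with p < q) to q − p.
This gives a 8×9 integer matrix of rank 7; reducing to Smith normal form yields diagonal entries (1,1,1,1,1,1,1).

Now H_k = ker ∂_k / im ∂_{k+1}, so:

  H_0: rank C_0 − rank ∂_1 = 8 − 7 = 1, and the invariant factors of ∂_1 are all 1, so H_0 = Z.
  H_1: rank ker ∂_1 − rank ∂_2 = (9 − 7) − 0 = 2, and there is no ∂_2, so H_1 = Z^2.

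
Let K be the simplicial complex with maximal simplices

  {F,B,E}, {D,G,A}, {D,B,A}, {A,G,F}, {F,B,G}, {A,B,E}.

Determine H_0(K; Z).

Order the vertices as A < B < D < E < F < G. Listing each simplex with vertices in this order, K has dimension 2 with simplices:

  0-simplices (6): A, B, D, E, F, G
  1-simplices (12): AB, AD, AE, AF, AG, BD, BE, BF, BG, DG, EF, FG
  2-simplices (6): ABD, ABE, ADG, AFG, BEF, BFG

giving chain groups C_0 ≅ Z^6, C_1 ≅ Z^12, C_2 ≅ Z^6.

Boundary ∂_1: C_1 → C_0 sends each edge [p,q] (with p < q) to q − p. For instance
  ∂AG = G − A.
The resulting 6×12 matrix has rank 5, and its Smith normal form has invariant factors (1,1,1,1,1).

The boundary map ∂_2: C_2 → C_1 sends each 2-simplex [p,q,r] to [q,r] − [p,r] + [p,q]. For instance
  ∂AFG = FG − AG + AF,
  ∂BEF = EF − BF + BE.
The 12×6 boundary matrix has rank 6 and Smith normal form diag(1,1,1,1,1,1).

Reading off H_k = ker ∂_k / im ∂_{k+1}:

  H_0: rank C_0 − rank ∂_1 = 6 − 5 = 1, and the invariant factors of ∂_1 are all 1, so H_0 ≅ Z.

(K is a triangulation of the cylinder S^1 x I.)

H_0 ≅ Z.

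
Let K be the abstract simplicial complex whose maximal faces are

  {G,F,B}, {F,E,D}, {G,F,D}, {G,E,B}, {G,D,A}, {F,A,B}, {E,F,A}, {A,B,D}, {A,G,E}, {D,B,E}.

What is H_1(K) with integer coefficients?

H_1 ≅ Z/2Z.

Fix the vertex order A < B < D < E < F < G and write every simplex with vertices in increasing order. Then dim K = 2 and the simplices of K are:

  0-simplices (6): A, B, D, E, F, G
  1-simplices (15): AB, AD, AE, AF, AG, BD, BE, BF, BG, DE, DF, DG, EF, EG, FG
  2-simplices (10): ABD, ABF, ADG, AEF, AEG, BDE, BEG, BFG, DEF, DFG

so the chain groups are C_0 ≅ Z^6, C_1 ≅ Z^15, C_2 ≅ Z^10.

Boundary ∂_1: C_1 → C_0 maps an edge to its endpoints' difference, ∂[p,q] = q − p.
The 6×15 boundary matrix has rank 5 and Smith normal form diag(1,1,1,1,1).

Boundary ∂_2: C_2 → C_1 sends each 2-simplex [p,q,r] to [q,r] − [p,r] + [p,q]. For instance
  ∂AEG = EG − AG + AE,
  ∂BFG = FG − BG + BF.
The resulting 15×10 matrix has rank 10, and its Smith normal form has invariant factors (1,1,1,1,1,1,1,1,1,2).

Now H_k = ker ∂_k / im ∂_{k+1}, so:

  H_1: rank ker ∂_1 − rank ∂_2 = (15 − 5) − 10 = 0, and ∂_2 has invariant factor 2 > 1, so H_1 = Z/2Z.

(K is a triangulation of the real projective plane RP^2.)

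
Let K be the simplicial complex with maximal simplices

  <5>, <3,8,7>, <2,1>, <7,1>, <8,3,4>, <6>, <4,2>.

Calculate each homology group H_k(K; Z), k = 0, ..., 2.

H_0 = Z^3,  H_1 = Z,  H_2 = 0.

Fix the vertex order 1 < 2 < 3 < 4 < 5 < 6 < 7 < 8 and write every simplex with vertices in increasing order. Then dim K = 2 and the simplices of K are:

  0-simplices (8): [1], [2], [3], [4], [5], [6], [7], [8]
  1-simplices (8): [1,2], [1,7], [2,4], [3,4], [3,7], [3,8], [4,8], [7,8]
  2-simplices (2): [3,4,8], [3,7,8]

giving chain groups C_0 ≅ Z^8, C_1 ≅ Z^8, C_2 ≅ Z^2.

The boundary map ∂_1: C_1 → C_0 sends each edge [p,q] (with p < q) to q − p. For instance
  ∂[1,7] = [7] − [1].
The resulting 8×8 matrix has rank 5, and its Smith normal form has invariant factors (1,1,1,1,1).

Boundary ∂_2: C_2 → C_1 sends each 2-simplex [p,q,r] to [q,r] − [p,r] + [p,q]. For instance
  ∂[3,4,8] = [4,8] − [3,8] + [3,4],
  ∂[3,7,8] = [7,8] − [3,8] + [3,7].
As a 8×2 matrix over Z this has rank 2, with invariant factors (1,1).

Now H_k = ker ∂_k / im ∂_{k+1}, so:

  H_0: rank C_0 − rank ∂_1 = 8 − 5 = 3, and the invariant factors of ∂_1 are all 1, so H_0 ≅ Z^3.
  H_1: rank ker ∂_1 − rank ∂_2 = (8 − 5) − 2 = 1, and the invariant factors of ∂_2 are all 1, so H_1 ≅ Z.
  H_2: rank ker ∂_2 − rank ∂_3 = (2 − 2) − 0 = 0, and there is no ∂_3, so H_2 ≅ 0.

As a check, the Euler characteristic is 8 − 8 + 2 = 2, which agrees with 3 − 1 + 0 = 2.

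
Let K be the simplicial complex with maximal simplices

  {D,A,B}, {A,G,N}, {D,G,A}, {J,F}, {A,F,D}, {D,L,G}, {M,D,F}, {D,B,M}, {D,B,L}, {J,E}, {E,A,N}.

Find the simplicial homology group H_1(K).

H_1 ≅ Z.

Fix the vertex order A < B < D < E < F < G < J < L < M < N and write every simplex with vertices in increasing order. Then dim K = 2 and the simplices of K are:

  0-simplices (10): A, B, D, E, F, G, J, L, M, N
  1-simplices (19): AB, AD, AE, AF, AG, AN, BD, BL, BM, DF, DG, DL, DM, EJ, EN, FJ, FM, GL, GN
  2-simplices (9): ABD, ADF, ADG, AEN, AGN, BDL, BDM, DFM, DGL

giving chain groups C_0 ≅ Z^10, C_1 ≅ Z^19, C_2 ≅ Z^9.

The boundary map ∂_1: C_1 → C_0 sends each edge [p,q] (with p < q) to q − p. For instance
  ∂EN = N − E.
The 10×19 boundary matrix has rank 9 and Smith normal form diag(1,1,1,1,1,1,1,1,1).

∂_2: C_2 → C_1 sends each 2-simplex [p,q,r] to [q,r] − [p,r] + [p,q]. For instance
  ∂BDM = DM − BM + BD,
  ∂ABD = BD − AD + AB.
This gives a 19×9 integer matrix of rank 9; reducing to Smith normal form yields diagonal entries (1,1,1,1,1,1,1,1,1).

From H_k ≅ ker(∂_k) / im(∂_{k+1}) we obtain:

  H_1: rank ker ∂_1 − rank ∂_2 = (19 − 9) − 9 = 1, and the invariant factors of ∂_2 are all 1, so H_1 = Z.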